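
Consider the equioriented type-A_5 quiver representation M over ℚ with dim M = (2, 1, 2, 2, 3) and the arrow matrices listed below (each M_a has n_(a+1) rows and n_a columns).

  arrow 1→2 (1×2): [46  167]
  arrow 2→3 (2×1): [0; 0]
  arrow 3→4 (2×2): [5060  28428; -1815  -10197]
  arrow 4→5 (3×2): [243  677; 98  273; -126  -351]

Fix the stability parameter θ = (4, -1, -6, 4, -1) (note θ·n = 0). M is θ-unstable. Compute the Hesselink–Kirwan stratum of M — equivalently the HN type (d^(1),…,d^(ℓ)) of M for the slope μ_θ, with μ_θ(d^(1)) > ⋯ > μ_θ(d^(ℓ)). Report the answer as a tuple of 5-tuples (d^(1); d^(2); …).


Interval decomposition of M: I[1,1], I[1,2], I[3,3], I[3,5], I[4,5], I[5,5].
HN type (ℓ=4): μ^(1)=4; μ^(2)=3/2; μ^(3)=-1; μ^(4)=-6

((1, 0, 0, 0, 0); (1, 1, 0, 2, 2); (0, 0, 0, 0, 1); (0, 0, 2, 0, 0))


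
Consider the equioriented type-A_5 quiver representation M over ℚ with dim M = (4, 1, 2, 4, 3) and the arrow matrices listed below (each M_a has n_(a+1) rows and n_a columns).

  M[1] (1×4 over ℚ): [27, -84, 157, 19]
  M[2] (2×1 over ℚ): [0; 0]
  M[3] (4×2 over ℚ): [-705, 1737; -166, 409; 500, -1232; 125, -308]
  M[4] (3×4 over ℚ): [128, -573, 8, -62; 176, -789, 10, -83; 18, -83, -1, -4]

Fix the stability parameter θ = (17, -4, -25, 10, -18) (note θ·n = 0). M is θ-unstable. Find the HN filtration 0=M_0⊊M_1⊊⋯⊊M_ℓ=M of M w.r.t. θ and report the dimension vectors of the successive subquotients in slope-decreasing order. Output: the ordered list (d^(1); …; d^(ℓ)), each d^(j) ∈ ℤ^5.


Via rank(M_{q-1}∘⋯∘M_p): M ≅ I[1,1]^3, I[1,2], I[3,5]^2, I[4,4], I[4,5].
μ_θ-semistable layers: μ^(1)=17; μ^(2)=10; μ^(3)=13/2; μ^(4)=-4; μ^(5)=-25

((3, 0, 0, 0, 0); (0, 0, 0, 1, 0); (1, 1, 0, 0, 0); (0, 0, 0, 3, 3); (0, 0, 2, 0, 0))


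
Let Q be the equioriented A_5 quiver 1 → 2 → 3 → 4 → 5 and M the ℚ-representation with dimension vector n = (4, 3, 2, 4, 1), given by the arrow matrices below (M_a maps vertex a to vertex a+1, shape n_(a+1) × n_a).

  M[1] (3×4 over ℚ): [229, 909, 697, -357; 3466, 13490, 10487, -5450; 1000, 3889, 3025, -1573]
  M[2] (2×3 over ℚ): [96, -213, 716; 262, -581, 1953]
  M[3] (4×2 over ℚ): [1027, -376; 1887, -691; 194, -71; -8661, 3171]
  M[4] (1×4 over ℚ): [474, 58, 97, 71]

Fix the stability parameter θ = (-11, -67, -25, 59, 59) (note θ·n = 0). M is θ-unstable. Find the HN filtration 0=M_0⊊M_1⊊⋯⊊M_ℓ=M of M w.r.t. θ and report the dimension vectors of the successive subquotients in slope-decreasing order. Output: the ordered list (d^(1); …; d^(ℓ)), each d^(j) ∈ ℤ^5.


Interval decomposition of M: I[1,1], I[1,2], I[1,4], I[1,5], I[4,4]^2.
HN type (ℓ=4): μ^(1)=59; μ^(2)=-11; μ^(3)=-25; μ^(4)=-39

((0, 0, 0, 4, 1); (1, 0, 0, 0, 0); (0, 0, 2, 0, 0); (3, 3, 0, 0, 0))


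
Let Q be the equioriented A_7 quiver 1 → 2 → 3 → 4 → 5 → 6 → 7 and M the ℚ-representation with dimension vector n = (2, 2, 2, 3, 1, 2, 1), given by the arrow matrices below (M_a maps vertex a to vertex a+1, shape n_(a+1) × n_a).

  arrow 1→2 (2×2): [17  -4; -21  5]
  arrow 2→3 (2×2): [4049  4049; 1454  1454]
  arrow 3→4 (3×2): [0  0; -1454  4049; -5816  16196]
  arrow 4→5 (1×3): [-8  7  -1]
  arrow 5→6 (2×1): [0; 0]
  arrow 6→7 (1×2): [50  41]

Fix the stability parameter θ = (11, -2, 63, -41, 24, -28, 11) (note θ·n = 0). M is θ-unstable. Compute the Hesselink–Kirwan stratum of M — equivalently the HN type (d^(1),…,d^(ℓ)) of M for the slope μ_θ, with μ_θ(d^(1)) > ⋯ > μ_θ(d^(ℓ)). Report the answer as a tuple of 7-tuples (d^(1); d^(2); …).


Via rank(M_{q-1}∘⋯∘M_p): M ≅ I[1,2], I[1,3], I[3,5], I[4,4]^2, I[6,6], I[6,7].
μ_θ-semistable layers: μ^(1)=63; μ^(2)=24; μ^(3)=11; μ^(4)=9/2; μ^(5)=-28; μ^(6)=-41

((0, 0, 1, 0, 0, 0, 0); (0, 0, 0, 0, 1, 0, 0); (0, 0, 1, 1, 0, 0, 1); (2, 2, 0, 0, 0, 0, 0); (0, 0, 0, 0, 0, 2, 0); (0, 0, 0, 2, 0, 0, 0))


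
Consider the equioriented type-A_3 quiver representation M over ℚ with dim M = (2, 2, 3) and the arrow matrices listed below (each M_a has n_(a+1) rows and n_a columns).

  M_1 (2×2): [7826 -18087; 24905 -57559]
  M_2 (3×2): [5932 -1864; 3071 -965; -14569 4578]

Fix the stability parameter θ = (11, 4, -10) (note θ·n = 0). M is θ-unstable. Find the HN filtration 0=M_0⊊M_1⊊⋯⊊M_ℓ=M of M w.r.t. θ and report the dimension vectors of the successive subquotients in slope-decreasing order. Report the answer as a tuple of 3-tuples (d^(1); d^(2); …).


Interval decomposition of M: I[1,3]^2, I[3,3].
HN type (ℓ=2): μ^(1)=5/3; μ^(2)=-10

((2, 2, 2); (0, 0, 1))


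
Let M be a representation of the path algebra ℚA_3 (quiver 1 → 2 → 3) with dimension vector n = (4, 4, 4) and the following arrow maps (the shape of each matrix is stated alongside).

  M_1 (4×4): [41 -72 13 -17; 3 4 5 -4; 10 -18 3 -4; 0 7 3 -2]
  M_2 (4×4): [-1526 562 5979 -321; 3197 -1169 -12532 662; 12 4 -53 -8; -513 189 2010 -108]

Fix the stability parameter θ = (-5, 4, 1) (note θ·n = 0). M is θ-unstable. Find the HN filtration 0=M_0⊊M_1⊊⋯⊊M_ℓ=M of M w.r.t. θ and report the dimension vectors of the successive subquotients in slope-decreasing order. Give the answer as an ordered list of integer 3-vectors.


Barcode: M ≅ I[1,2], I[1,3]^3, I[3,3]. HN layers by μ_θ (4 steps, strictly decreasing):
  μ^(1)=4; μ^(2)=5/2; μ^(3)=1; μ^(4)=-5

((0, 1, 0); (0, 3, 3); (0, 0, 1); (4, 0, 0))


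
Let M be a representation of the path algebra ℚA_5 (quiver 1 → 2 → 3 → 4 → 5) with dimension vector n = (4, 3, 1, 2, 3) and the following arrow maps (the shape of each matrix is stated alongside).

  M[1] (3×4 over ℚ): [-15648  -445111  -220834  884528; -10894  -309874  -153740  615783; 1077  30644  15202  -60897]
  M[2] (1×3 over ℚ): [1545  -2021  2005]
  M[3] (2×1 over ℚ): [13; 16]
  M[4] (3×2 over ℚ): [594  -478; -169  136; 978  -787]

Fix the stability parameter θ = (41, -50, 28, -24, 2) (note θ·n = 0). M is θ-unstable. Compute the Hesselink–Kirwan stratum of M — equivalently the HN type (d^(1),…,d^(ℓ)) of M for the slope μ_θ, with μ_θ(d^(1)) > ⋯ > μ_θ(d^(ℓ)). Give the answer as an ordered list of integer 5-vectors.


Via rank(M_{q-1}∘⋯∘M_p): M ≅ I[1,1], I[1,2]^2, I[1,5], I[4,5], I[5,5].
μ_θ-semistable layers: μ^(1)=41; μ^(2)=2; μ^(3)=-9/2; μ^(4)=-24

((1, 0, 0, 0, 0); (0, 0, 1, 1, 3); (3, 3, 0, 0, 0); (0, 0, 0, 1, 0))


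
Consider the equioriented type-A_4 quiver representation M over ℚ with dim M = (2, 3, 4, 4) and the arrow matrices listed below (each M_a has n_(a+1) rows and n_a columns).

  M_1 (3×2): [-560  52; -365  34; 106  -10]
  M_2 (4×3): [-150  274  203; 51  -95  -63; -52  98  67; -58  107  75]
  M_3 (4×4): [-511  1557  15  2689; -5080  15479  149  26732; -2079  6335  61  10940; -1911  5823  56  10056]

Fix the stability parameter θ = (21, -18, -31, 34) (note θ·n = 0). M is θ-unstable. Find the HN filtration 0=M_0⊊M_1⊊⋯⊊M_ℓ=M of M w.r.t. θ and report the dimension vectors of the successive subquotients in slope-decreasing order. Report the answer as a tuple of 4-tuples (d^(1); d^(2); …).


Barcode: M ≅ I[1,4]^2, I[2,4], I[3,4]. HN layers by μ_θ (4 steps, strictly decreasing):
  μ^(1)=34; μ^(2)=-28/3; μ^(3)=-49/2; μ^(4)=-31

((0, 0, 0, 4); (2, 2, 2, 0); (0, 1, 1, 0); (0, 0, 1, 0))


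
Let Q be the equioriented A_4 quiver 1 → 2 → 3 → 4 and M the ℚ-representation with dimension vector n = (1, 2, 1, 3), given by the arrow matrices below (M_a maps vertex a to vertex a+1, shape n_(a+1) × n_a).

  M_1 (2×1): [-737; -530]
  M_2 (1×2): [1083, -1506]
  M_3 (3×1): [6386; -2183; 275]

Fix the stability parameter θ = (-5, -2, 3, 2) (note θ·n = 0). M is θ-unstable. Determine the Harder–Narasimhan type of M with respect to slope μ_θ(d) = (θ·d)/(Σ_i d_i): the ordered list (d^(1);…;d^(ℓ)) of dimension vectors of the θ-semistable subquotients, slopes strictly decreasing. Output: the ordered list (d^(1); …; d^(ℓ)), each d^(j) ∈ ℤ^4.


Via rank(M_{q-1}∘⋯∘M_p): M ≅ I[1,4], I[2,2], I[4,4]^2.
μ_θ-semistable layers: μ^(1)=5/2; μ^(2)=2; μ^(3)=-2; μ^(4)=-5

((0, 0, 1, 1); (0, 0, 0, 2); (0, 2, 0, 0); (1, 0, 0, 0))


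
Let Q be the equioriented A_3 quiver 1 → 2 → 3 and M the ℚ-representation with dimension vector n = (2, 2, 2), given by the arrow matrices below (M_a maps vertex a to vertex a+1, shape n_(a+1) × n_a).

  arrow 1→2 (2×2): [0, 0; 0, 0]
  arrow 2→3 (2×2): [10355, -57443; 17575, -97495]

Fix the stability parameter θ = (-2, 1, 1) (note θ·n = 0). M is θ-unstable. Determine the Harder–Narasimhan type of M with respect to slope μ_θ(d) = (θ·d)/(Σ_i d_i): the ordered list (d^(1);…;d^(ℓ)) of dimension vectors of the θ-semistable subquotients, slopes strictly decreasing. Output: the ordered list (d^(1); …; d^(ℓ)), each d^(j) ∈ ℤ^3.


Interval decomposition of M: I[1,1]^2, I[2,2], I[2,3], I[3,3].
HN type (ℓ=2): μ^(1)=1; μ^(2)=-2

((0, 2, 2); (2, 0, 0))


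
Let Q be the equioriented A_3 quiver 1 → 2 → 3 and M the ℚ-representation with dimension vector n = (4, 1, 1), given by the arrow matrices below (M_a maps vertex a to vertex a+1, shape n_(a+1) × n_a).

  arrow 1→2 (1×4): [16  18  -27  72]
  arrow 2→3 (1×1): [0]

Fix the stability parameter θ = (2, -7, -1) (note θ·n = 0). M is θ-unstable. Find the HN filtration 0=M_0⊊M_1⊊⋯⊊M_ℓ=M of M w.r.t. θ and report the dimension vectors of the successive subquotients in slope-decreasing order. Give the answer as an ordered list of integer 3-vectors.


Via rank(M_{q-1}∘⋯∘M_p): M ≅ I[1,1]^3, I[1,2], I[3,3].
μ_θ-semistable layers: μ^(1)=2; μ^(2)=-1; μ^(3)=-5/2

((3, 0, 0); (0, 0, 1); (1, 1, 0))


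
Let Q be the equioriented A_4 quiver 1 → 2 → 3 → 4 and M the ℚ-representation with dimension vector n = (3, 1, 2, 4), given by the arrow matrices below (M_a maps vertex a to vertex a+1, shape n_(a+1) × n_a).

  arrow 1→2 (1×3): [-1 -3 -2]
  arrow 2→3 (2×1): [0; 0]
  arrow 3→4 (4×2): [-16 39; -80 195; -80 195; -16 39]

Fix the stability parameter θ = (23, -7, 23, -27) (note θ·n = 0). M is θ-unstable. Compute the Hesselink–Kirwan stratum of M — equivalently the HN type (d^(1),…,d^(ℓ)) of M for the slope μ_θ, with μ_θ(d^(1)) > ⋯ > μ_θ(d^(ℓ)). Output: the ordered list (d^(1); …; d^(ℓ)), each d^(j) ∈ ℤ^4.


Via rank(M_{q-1}∘⋯∘M_p): M ≅ I[1,1]^2, I[1,2], I[3,3], I[3,4], I[4,4]^3.
μ_θ-semistable layers: μ^(1)=23; μ^(2)=8; μ^(3)=-2; μ^(4)=-27

((2, 0, 1, 0); (1, 1, 0, 0); (0, 0, 1, 1); (0, 0, 0, 3))


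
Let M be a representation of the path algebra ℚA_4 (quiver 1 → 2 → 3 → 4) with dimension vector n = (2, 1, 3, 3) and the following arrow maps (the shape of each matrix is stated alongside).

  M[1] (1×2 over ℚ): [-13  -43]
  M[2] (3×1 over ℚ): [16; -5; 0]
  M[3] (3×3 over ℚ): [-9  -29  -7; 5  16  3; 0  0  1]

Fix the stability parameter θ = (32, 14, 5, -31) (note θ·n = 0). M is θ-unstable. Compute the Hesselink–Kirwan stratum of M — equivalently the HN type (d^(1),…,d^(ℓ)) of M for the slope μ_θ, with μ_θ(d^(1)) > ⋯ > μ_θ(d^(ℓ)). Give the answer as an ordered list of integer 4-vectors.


Interval decomposition of M: I[1,1], I[1,4], I[3,4]^2.
HN type (ℓ=3): μ^(1)=32; μ^(2)=5; μ^(3)=-13

((1, 0, 0, 0); (1, 1, 1, 1); (0, 0, 2, 2))


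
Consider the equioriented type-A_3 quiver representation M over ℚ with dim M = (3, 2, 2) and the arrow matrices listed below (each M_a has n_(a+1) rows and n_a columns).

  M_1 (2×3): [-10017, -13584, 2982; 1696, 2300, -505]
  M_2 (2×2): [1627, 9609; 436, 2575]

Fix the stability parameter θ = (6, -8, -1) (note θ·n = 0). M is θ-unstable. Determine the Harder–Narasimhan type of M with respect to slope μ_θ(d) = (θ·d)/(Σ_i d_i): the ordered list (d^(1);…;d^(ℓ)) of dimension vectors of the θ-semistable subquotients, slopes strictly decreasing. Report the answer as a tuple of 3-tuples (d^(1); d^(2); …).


Interval decomposition of M: I[1,1], I[1,3]^2.
HN type (ℓ=2): μ^(1)=6; μ^(2)=-1

((1, 0, 0); (2, 2, 2))


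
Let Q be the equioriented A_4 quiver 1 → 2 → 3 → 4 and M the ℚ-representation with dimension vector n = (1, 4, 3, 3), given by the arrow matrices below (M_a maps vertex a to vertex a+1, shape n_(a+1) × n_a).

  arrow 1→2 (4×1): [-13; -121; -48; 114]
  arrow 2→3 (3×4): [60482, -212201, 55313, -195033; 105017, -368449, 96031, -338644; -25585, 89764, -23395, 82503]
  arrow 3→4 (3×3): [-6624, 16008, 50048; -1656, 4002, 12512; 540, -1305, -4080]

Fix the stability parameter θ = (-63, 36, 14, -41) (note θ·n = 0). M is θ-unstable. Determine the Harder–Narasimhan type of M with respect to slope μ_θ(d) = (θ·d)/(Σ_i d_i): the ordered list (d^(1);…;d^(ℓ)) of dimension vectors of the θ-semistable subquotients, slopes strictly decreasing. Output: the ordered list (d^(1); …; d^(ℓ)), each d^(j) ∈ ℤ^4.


Barcode: M ≅ I[1,3], I[2,2], I[2,3], I[2,4], I[4,4]^2. HN layers by μ_θ (5 steps, strictly decreasing):
  μ^(1)=36; μ^(2)=25; μ^(3)=3; μ^(4)=-41; μ^(5)=-63

((0, 1, 0, 0); (0, 2, 2, 0); (0, 1, 1, 1); (0, 0, 0, 2); (1, 0, 0, 0))


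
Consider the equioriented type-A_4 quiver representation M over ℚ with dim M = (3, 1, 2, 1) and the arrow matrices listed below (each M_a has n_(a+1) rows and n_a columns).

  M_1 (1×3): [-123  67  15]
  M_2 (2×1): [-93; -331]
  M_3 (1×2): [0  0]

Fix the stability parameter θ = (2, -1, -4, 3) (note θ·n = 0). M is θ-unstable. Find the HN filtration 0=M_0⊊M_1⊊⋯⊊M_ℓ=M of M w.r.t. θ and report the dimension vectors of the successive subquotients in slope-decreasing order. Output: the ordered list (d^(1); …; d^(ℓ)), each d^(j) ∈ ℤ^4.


Barcode: M ≅ I[1,1]^2, I[1,3], I[3,3], I[4,4]. HN layers by μ_θ (4 steps, strictly decreasing):
  μ^(1)=3; μ^(2)=2; μ^(3)=-1; μ^(4)=-4

((0, 0, 0, 1); (2, 0, 0, 0); (1, 1, 1, 0); (0, 0, 1, 0))


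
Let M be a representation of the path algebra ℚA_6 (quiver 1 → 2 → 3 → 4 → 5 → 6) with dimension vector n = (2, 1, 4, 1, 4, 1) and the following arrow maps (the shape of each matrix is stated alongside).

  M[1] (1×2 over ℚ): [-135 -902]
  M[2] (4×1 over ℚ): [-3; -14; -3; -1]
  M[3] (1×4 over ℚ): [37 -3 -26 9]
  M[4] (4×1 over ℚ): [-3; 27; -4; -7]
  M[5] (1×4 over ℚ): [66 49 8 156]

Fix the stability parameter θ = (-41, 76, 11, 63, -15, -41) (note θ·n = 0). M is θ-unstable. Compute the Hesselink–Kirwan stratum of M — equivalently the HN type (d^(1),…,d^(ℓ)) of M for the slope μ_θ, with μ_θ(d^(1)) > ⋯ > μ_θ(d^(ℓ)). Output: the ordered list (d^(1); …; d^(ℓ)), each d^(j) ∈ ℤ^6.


Interval decomposition of M: I[1,1], I[1,3], I[3,3]^2, I[3,6], I[5,5]^3.
HN type (ℓ=5): μ^(1)=87/2; μ^(2)=11; μ^(3)=9/2; μ^(4)=-15; μ^(5)=-41

((0, 1, 1, 0, 0, 0); (0, 0, 2, 0, 0, 0); (0, 0, 1, 1, 1, 1); (0, 0, 0, 0, 3, 0); (2, 0, 0, 0, 0, 0))


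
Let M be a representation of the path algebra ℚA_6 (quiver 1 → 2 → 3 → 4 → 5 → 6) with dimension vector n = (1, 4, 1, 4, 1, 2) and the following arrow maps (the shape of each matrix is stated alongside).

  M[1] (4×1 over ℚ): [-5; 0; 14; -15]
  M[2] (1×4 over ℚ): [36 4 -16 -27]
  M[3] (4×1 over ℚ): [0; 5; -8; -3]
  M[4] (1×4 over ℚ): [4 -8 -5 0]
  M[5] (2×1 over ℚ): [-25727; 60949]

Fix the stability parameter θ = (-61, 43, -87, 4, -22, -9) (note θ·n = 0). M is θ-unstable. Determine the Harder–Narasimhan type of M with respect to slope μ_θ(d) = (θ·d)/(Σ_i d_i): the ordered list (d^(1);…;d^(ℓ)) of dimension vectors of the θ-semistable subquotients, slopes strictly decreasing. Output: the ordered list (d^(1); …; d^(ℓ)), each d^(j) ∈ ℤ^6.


Barcode: M ≅ I[1,4], I[2,2]^3, I[4,4]^2, I[4,6], I[6,6]. HN layers by μ_θ (5 steps, strictly decreasing):
  μ^(1)=43; μ^(2)=4; μ^(3)=-9; μ^(4)=-22; μ^(5)=-61

((0, 3, 0, 0, 0, 0); (0, 0, 0, 3, 0, 0); (0, 0, 0, 1, 1, 2); (0, 1, 1, 0, 0, 0); (1, 0, 0, 0, 0, 0))


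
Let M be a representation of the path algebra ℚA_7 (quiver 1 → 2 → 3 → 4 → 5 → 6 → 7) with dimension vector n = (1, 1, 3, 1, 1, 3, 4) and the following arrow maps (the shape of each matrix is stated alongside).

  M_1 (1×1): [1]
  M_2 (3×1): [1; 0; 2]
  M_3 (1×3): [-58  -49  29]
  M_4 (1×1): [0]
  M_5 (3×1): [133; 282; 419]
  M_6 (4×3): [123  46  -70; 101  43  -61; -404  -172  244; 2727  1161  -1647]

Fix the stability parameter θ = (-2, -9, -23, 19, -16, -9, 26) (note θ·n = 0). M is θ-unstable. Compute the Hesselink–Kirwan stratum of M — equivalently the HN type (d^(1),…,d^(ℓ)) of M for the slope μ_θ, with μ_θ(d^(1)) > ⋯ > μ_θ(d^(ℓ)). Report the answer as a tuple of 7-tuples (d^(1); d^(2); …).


Interval decomposition of M: I[1,3], I[3,3], I[3,4], I[5,7], I[6,6], I[6,7], I[7,7]^2.
HN type (ℓ=6): μ^(1)=26; μ^(2)=19; μ^(3)=-9; μ^(4)=-34/3; μ^(5)=-16; μ^(6)=-23

((0, 0, 0, 0, 0, 0, 4); (0, 0, 0, 1, 0, 0, 0); (0, 0, 0, 0, 0, 3, 0); (1, 1, 1, 0, 0, 0, 0); (0, 0, 0, 0, 1, 0, 0); (0, 0, 2, 0, 0, 0, 0))


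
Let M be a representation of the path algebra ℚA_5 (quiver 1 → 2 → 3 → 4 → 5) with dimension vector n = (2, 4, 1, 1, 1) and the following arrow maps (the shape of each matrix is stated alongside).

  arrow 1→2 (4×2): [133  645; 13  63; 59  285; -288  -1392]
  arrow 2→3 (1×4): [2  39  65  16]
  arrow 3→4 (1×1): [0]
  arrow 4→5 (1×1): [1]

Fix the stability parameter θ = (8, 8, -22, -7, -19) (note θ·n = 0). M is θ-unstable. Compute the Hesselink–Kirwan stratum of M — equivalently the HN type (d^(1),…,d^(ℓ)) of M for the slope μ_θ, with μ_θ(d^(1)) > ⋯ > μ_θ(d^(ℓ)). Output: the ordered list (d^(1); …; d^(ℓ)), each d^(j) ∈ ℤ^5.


Interval decomposition of M: I[1,2]^2, I[2,2], I[2,3], I[4,5].
HN type (ℓ=3): μ^(1)=8; μ^(2)=-7; μ^(3)=-13

((2, 3, 0, 0, 0); (0, 1, 1, 0, 0); (0, 0, 0, 1, 1))


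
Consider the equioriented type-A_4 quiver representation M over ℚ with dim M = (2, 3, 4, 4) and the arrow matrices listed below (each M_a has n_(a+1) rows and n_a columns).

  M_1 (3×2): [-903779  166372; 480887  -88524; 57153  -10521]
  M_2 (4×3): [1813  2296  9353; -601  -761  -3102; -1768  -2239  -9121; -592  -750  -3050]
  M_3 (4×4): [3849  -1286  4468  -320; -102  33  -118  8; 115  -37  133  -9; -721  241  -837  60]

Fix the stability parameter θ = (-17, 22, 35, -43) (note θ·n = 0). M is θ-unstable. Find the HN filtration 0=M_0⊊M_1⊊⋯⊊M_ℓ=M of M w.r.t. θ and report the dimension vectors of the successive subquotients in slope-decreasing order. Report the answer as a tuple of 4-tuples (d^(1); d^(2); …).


Interval decomposition of M: I[1,4]^2, I[2,4], I[3,4].
HN type (ℓ=3): μ^(1)=14/3; μ^(2)=-4; μ^(3)=-17

((0, 3, 3, 3); (0, 0, 1, 1); (2, 0, 0, 0))


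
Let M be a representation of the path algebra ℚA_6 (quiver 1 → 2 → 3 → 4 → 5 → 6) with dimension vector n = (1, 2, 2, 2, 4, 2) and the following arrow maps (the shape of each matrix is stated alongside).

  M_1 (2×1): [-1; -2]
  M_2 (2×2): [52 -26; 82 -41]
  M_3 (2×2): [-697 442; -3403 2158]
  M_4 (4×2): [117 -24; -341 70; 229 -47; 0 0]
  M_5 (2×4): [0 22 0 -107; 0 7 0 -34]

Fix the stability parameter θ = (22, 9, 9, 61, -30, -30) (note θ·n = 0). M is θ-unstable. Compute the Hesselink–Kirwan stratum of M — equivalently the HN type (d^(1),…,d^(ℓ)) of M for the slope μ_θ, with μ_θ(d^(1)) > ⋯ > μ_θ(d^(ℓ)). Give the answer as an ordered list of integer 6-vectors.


Via rank(M_{q-1}∘⋯∘M_p): M ≅ I[1,2], I[2,3], I[3,6], I[4,5], I[5,5], I[5,6].
μ_θ-semistable layers: μ^(1)=31/2; μ^(2)=9; μ^(3)=5/2; μ^(4)=-30

((1, 1, 0, 1, 1, 0); (0, 1, 1, 0, 0, 0); (0, 0, 1, 1, 1, 1); (0, 0, 0, 0, 2, 1))


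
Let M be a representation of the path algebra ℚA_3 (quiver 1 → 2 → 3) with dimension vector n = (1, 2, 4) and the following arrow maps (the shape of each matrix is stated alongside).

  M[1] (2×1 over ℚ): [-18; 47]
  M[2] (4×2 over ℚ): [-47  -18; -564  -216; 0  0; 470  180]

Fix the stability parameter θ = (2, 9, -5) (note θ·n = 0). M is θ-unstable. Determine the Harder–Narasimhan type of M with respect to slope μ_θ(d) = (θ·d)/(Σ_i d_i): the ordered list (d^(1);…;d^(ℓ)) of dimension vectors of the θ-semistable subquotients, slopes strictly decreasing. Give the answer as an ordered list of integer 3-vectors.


Barcode: M ≅ I[1,2], I[2,3], I[3,3]^3. HN layers by μ_θ (3 steps, strictly decreasing):
  μ^(1)=9; μ^(2)=2; μ^(3)=-5

((0, 1, 0); (1, 1, 1); (0, 0, 3))


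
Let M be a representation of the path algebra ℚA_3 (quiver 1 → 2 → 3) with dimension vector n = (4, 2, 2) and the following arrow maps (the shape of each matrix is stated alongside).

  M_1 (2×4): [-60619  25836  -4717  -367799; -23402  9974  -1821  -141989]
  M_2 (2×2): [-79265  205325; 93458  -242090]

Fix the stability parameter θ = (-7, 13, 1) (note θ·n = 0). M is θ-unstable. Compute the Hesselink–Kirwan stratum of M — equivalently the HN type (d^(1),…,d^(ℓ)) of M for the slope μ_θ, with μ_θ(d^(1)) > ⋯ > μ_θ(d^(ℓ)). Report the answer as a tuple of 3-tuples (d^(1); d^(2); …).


Barcode: M ≅ I[1,1]^2, I[1,2], I[1,3], I[3,3]. HN layers by μ_θ (4 steps, strictly decreasing):
  μ^(1)=13; μ^(2)=7; μ^(3)=1; μ^(4)=-7

((0, 1, 0); (0, 1, 1); (0, 0, 1); (4, 0, 0))


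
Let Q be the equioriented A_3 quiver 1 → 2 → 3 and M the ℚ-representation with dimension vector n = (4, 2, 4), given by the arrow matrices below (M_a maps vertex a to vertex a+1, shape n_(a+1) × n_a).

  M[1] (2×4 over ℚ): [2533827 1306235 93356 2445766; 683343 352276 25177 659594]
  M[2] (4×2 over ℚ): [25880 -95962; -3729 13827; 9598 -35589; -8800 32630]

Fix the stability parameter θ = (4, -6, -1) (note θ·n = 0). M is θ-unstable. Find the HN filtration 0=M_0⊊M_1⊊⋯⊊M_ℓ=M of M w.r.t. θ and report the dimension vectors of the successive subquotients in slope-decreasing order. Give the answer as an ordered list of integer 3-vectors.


Interval decomposition of M: I[1,1]^2, I[1,3]^2, I[3,3]^2.
HN type (ℓ=2): μ^(1)=4; μ^(2)=-1

((2, 0, 0); (2, 2, 4))


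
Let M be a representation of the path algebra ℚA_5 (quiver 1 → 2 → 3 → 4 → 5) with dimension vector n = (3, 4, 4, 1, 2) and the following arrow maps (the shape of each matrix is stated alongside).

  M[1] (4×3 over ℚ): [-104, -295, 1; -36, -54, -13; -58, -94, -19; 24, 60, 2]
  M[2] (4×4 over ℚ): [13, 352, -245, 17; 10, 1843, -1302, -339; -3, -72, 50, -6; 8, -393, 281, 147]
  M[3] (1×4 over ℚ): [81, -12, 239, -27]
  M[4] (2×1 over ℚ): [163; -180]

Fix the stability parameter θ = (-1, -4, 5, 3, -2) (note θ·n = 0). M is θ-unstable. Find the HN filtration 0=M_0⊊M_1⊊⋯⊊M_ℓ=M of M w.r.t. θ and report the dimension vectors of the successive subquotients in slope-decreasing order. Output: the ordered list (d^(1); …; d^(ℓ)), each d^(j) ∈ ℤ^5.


Interval decomposition of M: I[1,3]^2, I[1,5], I[2,3], I[5,5].
HN type (ℓ=5): μ^(1)=5; μ^(2)=2; μ^(3)=-2; μ^(4)=-5/2; μ^(5)=-4

((0, 0, 3, 0, 0); (0, 0, 1, 1, 1); (0, 0, 0, 0, 1); (3, 3, 0, 0, 0); (0, 1, 0, 0, 0))


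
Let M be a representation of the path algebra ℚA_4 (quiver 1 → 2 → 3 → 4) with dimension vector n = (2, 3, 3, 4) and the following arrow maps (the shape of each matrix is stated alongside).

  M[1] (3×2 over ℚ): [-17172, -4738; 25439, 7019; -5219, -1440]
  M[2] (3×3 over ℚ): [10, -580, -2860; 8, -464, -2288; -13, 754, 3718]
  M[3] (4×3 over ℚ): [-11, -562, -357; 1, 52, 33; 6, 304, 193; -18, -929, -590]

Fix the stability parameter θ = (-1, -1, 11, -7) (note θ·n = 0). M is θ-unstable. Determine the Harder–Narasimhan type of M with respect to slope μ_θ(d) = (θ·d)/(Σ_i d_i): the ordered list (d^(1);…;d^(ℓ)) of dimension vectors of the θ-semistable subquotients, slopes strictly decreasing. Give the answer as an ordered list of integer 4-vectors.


Barcode: M ≅ I[1,2]^2, I[2,4], I[3,4]^2, I[4,4]. HN layers by μ_θ (3 steps, strictly decreasing):
  μ^(1)=2; μ^(2)=-1; μ^(3)=-7

((0, 0, 3, 3); (2, 3, 0, 0); (0, 0, 0, 1))


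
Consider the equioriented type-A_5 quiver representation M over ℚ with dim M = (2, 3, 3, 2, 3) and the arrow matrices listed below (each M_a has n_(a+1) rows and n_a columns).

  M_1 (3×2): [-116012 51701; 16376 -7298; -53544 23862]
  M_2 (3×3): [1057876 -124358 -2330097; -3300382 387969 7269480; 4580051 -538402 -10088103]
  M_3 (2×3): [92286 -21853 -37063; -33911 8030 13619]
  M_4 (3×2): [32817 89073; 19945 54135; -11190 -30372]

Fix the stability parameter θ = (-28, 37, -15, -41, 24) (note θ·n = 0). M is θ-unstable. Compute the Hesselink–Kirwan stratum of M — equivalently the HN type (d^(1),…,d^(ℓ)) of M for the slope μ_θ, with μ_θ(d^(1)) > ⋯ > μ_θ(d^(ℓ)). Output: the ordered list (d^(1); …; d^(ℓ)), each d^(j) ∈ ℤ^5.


Via rank(M_{q-1}∘⋯∘M_p): M ≅ I[1,1], I[1,5], I[2,3], I[2,5], I[5,5].
μ_θ-semistable layers: μ^(1)=24; μ^(2)=11; μ^(3)=-19/3; μ^(4)=-28

((0, 0, 0, 0, 3); (0, 1, 1, 0, 0); (0, 2, 2, 2, 0); (2, 0, 0, 0, 0))


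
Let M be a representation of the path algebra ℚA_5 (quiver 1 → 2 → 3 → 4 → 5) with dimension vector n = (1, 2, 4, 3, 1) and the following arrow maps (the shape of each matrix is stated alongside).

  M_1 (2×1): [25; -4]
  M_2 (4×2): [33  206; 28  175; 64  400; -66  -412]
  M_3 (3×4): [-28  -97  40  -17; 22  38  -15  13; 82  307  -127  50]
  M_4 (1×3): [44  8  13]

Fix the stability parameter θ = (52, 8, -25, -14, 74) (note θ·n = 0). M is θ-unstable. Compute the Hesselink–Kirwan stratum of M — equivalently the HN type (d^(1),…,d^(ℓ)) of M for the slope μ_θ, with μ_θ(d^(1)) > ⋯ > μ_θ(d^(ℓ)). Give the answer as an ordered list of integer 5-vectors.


Barcode: M ≅ I[1,5], I[2,3], I[3,3], I[3,4], I[4,4]. HN layers by μ_θ (5 steps, strictly decreasing):
  μ^(1)=74; μ^(2)=21/4; μ^(3)=-17/2; μ^(4)=-14; μ^(5)=-25

((0, 0, 0, 0, 1); (1, 1, 1, 1, 0); (0, 1, 1, 0, 0); (0, 0, 0, 2, 0); (0, 0, 2, 0, 0))


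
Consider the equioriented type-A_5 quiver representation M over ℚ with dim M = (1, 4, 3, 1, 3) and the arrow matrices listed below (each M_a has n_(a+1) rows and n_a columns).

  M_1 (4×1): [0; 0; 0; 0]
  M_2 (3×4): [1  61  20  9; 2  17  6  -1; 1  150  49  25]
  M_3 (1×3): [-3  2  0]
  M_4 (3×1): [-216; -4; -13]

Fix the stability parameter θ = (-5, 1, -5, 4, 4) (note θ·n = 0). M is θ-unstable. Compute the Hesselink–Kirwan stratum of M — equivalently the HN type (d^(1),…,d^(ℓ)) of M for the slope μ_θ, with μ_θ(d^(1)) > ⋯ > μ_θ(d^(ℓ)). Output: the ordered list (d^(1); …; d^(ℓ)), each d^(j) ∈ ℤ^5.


Via rank(M_{q-1}∘⋯∘M_p): M ≅ I[1,1], I[2,2], I[2,3]^2, I[2,5], I[5,5]^2.
μ_θ-semistable layers: μ^(1)=4; μ^(2)=1; μ^(3)=-2; μ^(4)=-5

((0, 0, 0, 1, 3); (0, 1, 0, 0, 0); (0, 3, 3, 0, 0); (1, 0, 0, 0, 0))


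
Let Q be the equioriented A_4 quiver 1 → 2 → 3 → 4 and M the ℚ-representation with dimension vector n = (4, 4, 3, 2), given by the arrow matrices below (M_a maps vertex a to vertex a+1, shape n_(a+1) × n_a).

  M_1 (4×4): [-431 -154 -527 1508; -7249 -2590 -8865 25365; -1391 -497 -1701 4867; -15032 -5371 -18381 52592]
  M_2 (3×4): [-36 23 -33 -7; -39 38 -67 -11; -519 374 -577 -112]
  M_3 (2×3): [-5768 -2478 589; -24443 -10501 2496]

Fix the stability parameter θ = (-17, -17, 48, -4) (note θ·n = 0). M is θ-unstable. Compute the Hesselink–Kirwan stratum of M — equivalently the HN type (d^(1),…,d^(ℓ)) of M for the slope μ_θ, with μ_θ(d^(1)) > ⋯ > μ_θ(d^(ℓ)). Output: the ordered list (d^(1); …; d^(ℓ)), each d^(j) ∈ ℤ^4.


Via rank(M_{q-1}∘⋯∘M_p): M ≅ I[1,2], I[1,3], I[1,4]^2.
μ_θ-semistable layers: μ^(1)=48; μ^(2)=22; μ^(3)=-17

((0, 0, 1, 0); (0, 0, 2, 2); (4, 4, 0, 0))


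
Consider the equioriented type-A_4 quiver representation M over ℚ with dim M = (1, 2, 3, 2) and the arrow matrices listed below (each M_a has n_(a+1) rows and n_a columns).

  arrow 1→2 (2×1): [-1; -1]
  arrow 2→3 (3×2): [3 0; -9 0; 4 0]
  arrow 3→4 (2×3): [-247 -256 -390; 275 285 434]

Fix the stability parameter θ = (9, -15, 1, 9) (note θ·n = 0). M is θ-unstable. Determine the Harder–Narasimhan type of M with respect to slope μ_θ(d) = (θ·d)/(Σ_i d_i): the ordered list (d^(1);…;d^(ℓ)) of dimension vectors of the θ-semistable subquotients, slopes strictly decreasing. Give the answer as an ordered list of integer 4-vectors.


Interval decomposition of M: I[1,4], I[2,2], I[3,3], I[3,4].
HN type (ℓ=4): μ^(1)=9; μ^(2)=1; μ^(3)=-3; μ^(4)=-15

((0, 0, 0, 2); (0, 0, 3, 0); (1, 1, 0, 0); (0, 1, 0, 0))


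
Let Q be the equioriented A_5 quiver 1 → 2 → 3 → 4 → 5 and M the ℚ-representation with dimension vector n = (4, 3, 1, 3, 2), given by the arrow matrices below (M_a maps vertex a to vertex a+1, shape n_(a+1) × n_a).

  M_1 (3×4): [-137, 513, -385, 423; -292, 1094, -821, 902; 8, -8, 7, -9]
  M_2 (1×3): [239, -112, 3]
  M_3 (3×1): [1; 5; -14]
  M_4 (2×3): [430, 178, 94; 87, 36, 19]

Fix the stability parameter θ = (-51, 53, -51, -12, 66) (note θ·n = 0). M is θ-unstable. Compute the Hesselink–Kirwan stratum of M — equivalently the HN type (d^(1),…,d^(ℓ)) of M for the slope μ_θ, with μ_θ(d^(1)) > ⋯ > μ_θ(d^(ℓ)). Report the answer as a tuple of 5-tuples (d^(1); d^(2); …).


Barcode: M ≅ I[1,1], I[1,2]^2, I[1,5], I[4,4], I[4,5]. HN layers by μ_θ (5 steps, strictly decreasing):
  μ^(1)=66; μ^(2)=53; μ^(3)=-10/3; μ^(4)=-12; μ^(5)=-51

((0, 0, 0, 0, 2); (0, 2, 0, 0, 0); (0, 1, 1, 1, 0); (0, 0, 0, 2, 0); (4, 0, 0, 0, 0))


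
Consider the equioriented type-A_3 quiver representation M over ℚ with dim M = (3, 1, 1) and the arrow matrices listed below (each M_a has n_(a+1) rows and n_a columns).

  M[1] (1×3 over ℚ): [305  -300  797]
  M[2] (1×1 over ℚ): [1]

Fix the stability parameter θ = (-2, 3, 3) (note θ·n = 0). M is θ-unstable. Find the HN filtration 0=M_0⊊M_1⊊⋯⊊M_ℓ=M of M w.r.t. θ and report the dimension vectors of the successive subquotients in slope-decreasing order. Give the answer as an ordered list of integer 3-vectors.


Interval decomposition of M: I[1,1]^2, I[1,3].
HN type (ℓ=2): μ^(1)=3; μ^(2)=-2

((0, 1, 1); (3, 0, 0))


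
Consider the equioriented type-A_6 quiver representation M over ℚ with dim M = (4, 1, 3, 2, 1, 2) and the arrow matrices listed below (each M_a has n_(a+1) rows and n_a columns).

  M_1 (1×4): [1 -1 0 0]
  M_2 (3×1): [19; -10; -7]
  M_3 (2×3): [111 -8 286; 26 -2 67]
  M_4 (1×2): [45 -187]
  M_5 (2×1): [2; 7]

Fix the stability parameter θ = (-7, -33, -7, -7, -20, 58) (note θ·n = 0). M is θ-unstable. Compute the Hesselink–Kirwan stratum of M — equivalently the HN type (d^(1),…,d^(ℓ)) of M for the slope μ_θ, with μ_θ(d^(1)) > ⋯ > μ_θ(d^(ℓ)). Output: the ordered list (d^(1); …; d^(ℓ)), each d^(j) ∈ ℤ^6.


Barcode: M ≅ I[1,1]^3, I[1,4], I[3,3], I[3,6], I[6,6]. HN layers by μ_θ (4 steps, strictly decreasing):
  μ^(1)=58; μ^(2)=-7; μ^(3)=-34/3; μ^(4)=-20

((0, 0, 0, 0, 0, 2); (3, 0, 2, 1, 0, 0); (0, 0, 1, 1, 1, 0); (1, 1, 0, 0, 0, 0))


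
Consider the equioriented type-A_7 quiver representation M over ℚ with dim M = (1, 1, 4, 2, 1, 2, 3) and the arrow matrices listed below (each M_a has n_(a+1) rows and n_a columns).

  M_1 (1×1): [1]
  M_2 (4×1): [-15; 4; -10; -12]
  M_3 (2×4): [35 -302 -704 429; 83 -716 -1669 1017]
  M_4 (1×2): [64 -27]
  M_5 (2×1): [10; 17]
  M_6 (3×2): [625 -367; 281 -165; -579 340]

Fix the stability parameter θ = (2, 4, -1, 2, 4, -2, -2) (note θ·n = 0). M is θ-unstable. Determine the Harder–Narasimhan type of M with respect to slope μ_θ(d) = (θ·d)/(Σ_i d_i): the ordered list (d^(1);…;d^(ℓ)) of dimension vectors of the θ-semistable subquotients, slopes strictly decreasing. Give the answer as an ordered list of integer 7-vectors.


Interval decomposition of M: I[1,7], I[3,3]^2, I[3,4], I[6,7], I[7,7].
HN type (ℓ=4): μ^(1)=2; μ^(2)=1; μ^(3)=-1; μ^(4)=-2

((0, 0, 0, 1, 0, 0, 0); (1, 1, 1, 1, 1, 1, 1); (0, 0, 3, 0, 0, 0, 0); (0, 0, 0, 0, 0, 1, 2))


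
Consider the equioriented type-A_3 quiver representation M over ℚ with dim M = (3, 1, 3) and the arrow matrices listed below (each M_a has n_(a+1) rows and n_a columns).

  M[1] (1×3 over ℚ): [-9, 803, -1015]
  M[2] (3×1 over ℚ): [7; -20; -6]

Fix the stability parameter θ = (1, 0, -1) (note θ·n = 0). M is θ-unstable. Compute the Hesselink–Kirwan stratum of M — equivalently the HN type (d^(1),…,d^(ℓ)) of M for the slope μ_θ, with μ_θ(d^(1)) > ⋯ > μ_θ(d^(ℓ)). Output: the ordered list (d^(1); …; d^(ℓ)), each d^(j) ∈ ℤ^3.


Via rank(M_{q-1}∘⋯∘M_p): M ≅ I[1,1]^2, I[1,3], I[3,3]^2.
μ_θ-semistable layers: μ^(1)=1; μ^(2)=0; μ^(3)=-1

((2, 0, 0); (1, 1, 1); (0, 0, 2))


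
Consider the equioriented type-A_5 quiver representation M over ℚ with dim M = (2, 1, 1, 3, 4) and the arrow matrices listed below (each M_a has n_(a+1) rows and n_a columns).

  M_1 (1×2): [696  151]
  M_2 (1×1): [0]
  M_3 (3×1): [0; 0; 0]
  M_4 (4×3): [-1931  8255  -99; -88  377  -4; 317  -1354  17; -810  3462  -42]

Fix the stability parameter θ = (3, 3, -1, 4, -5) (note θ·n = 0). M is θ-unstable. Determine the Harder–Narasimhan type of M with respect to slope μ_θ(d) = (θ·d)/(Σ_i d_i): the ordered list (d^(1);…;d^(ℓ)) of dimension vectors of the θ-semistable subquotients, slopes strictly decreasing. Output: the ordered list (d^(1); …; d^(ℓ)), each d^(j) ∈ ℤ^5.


Via rank(M_{q-1}∘⋯∘M_p): M ≅ I[1,1], I[1,2], I[3,3], I[4,4], I[4,5]^2, I[5,5]^2.
μ_θ-semistable layers: μ^(1)=4; μ^(2)=3; μ^(3)=-1/2; μ^(4)=-1; μ^(5)=-5

((0, 0, 0, 1, 0); (2, 1, 0, 0, 0); (0, 0, 0, 2, 2); (0, 0, 1, 0, 0); (0, 0, 0, 0, 2))


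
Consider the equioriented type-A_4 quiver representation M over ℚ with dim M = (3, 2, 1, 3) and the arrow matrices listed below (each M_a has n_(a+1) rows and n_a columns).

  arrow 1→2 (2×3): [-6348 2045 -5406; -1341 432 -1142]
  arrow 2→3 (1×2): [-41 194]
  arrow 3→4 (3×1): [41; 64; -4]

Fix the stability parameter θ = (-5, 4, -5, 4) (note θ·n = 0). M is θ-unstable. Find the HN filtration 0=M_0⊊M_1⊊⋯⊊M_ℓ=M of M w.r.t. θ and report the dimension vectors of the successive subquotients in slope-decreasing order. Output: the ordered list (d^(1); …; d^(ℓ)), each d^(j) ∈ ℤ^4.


Via rank(M_{q-1}∘⋯∘M_p): M ≅ I[1,1], I[1,2], I[1,4], I[4,4]^2.
μ_θ-semistable layers: μ^(1)=4; μ^(2)=-1/2; μ^(3)=-5

((0, 1, 0, 3); (0, 1, 1, 0); (3, 0, 0, 0))


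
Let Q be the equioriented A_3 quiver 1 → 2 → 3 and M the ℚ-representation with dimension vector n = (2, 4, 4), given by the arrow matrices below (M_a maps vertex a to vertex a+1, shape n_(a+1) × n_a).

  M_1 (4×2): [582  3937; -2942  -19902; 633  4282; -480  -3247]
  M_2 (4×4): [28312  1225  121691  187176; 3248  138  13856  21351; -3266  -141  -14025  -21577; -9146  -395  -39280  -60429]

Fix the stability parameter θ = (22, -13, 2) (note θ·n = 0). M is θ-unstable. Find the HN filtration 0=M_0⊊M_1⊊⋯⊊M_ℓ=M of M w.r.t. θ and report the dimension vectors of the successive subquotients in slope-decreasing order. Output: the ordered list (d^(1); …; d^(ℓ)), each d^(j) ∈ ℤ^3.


Via rank(M_{q-1}∘⋯∘M_p): M ≅ I[1,3]^2, I[2,3]^2.
μ_θ-semistable layers: μ^(1)=11/3; μ^(2)=2; μ^(3)=-13

((2, 2, 2); (0, 0, 2); (0, 2, 0))


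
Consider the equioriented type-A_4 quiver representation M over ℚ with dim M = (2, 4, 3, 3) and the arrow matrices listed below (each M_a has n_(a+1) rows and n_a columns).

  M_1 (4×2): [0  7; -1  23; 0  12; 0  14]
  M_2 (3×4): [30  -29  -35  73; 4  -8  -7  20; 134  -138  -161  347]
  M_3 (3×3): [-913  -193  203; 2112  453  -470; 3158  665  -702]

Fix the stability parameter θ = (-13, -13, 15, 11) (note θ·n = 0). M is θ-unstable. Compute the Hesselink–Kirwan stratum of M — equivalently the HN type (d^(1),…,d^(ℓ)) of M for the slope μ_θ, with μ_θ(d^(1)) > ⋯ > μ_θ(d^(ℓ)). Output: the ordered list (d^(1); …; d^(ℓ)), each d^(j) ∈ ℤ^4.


Interval decomposition of M: I[1,2], I[1,4], I[2,4]^2.
HN type (ℓ=2): μ^(1)=13; μ^(2)=-13

((0, 0, 3, 3); (2, 4, 0, 0))


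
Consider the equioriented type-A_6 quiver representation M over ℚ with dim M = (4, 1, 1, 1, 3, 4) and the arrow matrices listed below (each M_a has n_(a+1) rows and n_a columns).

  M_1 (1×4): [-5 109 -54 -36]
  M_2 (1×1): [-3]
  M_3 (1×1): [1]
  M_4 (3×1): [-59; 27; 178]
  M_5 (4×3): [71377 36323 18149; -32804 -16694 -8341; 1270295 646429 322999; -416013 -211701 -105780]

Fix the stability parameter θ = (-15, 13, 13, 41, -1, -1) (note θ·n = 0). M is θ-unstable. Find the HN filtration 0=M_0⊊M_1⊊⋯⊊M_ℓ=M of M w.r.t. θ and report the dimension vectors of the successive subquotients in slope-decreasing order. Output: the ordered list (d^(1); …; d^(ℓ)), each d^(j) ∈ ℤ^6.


Interval decomposition of M: I[1,1]^3, I[1,5], I[5,6]^2, I[6,6]^2.
HN type (ℓ=4): μ^(1)=20; μ^(2)=13; μ^(3)=-1; μ^(4)=-15

((0, 0, 0, 1, 1, 0); (0, 1, 1, 0, 0, 0); (0, 0, 0, 0, 2, 4); (4, 0, 0, 0, 0, 0))


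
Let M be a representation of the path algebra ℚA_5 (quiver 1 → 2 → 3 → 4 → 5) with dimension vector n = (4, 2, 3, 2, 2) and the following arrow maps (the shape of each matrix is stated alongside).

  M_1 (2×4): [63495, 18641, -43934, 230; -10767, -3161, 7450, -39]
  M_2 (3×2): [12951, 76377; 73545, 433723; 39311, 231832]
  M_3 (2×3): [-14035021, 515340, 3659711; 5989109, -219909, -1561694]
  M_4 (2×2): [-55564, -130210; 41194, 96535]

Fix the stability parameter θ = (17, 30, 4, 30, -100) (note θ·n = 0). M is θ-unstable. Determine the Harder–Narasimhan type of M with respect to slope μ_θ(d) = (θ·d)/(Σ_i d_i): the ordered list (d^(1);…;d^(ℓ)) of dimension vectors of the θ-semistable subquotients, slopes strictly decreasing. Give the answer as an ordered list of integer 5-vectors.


Via rank(M_{q-1}∘⋯∘M_p): M ≅ I[1,1]^2, I[1,3], I[1,4], I[3,5], I[5,5].
μ_θ-semistable layers: μ^(1)=30; μ^(2)=17; μ^(3)=-22; μ^(4)=-100

((0, 0, 0, 1, 0); (4, 2, 2, 0, 0); (0, 0, 1, 1, 1); (0, 0, 0, 0, 1))


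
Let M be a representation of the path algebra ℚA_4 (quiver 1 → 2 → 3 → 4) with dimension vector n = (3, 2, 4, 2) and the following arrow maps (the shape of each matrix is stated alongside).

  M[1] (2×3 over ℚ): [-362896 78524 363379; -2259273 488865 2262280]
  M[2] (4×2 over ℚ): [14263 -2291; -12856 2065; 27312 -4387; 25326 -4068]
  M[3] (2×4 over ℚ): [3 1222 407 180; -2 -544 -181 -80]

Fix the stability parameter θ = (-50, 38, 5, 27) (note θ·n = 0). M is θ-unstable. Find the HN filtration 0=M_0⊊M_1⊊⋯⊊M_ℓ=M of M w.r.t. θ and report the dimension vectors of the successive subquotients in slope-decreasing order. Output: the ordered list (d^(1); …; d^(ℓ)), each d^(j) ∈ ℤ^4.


Barcode: M ≅ I[1,1], I[1,4]^2, I[3,3]^2. HN layers by μ_θ (4 steps, strictly decreasing):
  μ^(1)=27; μ^(2)=43/2; μ^(3)=5; μ^(4)=-50

((0, 0, 0, 2); (0, 2, 2, 0); (0, 0, 2, 0); (3, 0, 0, 0))


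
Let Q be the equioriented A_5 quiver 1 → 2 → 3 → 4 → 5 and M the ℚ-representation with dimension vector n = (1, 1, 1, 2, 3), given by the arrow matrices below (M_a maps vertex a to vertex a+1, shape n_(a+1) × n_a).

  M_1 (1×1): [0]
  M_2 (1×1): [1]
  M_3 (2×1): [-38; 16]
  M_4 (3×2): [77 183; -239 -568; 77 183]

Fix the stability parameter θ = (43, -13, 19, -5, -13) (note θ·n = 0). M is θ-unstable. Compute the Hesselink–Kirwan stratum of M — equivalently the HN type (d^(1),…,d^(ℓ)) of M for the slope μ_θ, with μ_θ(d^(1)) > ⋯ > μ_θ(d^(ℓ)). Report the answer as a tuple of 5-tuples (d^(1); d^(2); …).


Barcode: M ≅ I[1,1], I[2,5], I[4,5], I[5,5]. HN layers by μ_θ (4 steps, strictly decreasing):
  μ^(1)=43; μ^(2)=1/3; μ^(3)=-9; μ^(4)=-13

((1, 0, 0, 0, 0); (0, 0, 1, 1, 1); (0, 0, 0, 1, 1); (0, 1, 0, 0, 1))


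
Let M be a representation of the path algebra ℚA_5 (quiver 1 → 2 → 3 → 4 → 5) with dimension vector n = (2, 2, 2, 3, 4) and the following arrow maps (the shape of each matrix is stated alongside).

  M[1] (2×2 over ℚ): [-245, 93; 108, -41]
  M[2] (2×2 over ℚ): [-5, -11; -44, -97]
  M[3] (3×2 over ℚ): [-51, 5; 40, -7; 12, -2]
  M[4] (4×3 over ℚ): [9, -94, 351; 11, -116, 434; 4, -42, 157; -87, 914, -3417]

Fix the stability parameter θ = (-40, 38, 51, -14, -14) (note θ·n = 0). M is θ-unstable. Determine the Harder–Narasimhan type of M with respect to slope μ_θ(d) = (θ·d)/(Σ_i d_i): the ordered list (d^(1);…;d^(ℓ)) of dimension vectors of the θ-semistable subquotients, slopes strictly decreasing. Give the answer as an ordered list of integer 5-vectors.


Via rank(M_{q-1}∘⋯∘M_p): M ≅ I[1,4], I[1,5], I[4,5], I[5,5]^2.
μ_θ-semistable layers: μ^(1)=25; μ^(2)=61/4; μ^(3)=-14; μ^(4)=-40

((0, 1, 1, 1, 0); (0, 1, 1, 1, 1); (0, 0, 0, 1, 3); (2, 0, 0, 0, 0))
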